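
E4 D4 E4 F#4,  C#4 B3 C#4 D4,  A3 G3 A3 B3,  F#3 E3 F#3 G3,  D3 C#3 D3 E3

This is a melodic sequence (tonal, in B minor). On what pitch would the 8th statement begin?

E2

Unit = 4 notes; the statements start on E4, C#4, A3, F#3, D3, moving down a 3rd each time.
Extending the heads down a 3rd: B2 → G2 → E2.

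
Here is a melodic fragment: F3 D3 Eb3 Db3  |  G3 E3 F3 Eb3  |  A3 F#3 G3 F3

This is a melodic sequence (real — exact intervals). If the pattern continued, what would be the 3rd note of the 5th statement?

The unit is 4 notes. Position-3 pitches of the 3 shown cells: Eb3, F3, G3.
Each moves up a 2nd. Continuing: A3 → B3.

B3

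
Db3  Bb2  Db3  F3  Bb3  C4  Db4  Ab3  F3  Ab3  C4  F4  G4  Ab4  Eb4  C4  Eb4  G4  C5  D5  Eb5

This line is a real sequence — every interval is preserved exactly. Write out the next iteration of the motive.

Bb4 G4 Bb4 D5 G5 A5 Bb5

With a 7-note motive the entries are Db3, Ab3, Eb4, each up a 5th from the previous.
Statement 4 starts on Bb4 and keeps the same exact contour: Bb4 G4 Bb4 D5 G5 A5 Bb5.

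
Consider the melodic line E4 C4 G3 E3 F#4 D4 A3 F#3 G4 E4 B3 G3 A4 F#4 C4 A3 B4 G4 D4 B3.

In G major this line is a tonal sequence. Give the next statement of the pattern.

C5 A4 E4 C4

With a 4-note motive the entries are E4, F#4, G4, A4, B4, each up a 2nd from the previous.
Statement 6 starts on C5 and keeps the same diatonic contour: C5 A4 E4 C4.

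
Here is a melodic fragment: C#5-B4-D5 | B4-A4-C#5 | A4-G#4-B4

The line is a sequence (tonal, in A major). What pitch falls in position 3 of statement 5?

Grouping in 3s, the 3rd note of each cell is D5, C#5, B4.
Carrying that down a 2nd forward: A4 → G#4.

G#4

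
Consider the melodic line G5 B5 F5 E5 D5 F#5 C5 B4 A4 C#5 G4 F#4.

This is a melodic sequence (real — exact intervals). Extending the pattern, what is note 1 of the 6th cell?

With 4-note cells, note 1 of each statement runs G5, D5, A4.
Carrying that down a 4th forward: E4 → B3 → F#3.

F#3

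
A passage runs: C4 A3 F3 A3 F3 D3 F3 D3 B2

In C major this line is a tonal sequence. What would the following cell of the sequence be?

Taking 3-note groups, the heads are C4, A3, F3: the pattern moves down a 3rd.
So cell 4 is D3 B2 G2.

D3 B2 G2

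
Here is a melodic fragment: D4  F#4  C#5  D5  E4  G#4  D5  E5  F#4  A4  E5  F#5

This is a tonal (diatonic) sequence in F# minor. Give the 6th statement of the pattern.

B4 D5 A5 B5

With a 4-note motive the entries are D4, E4, F#4, each up a 2nd from the previous.
Extending up a 2nd: G#4 → A4 → B4.
Statement 6 starts on B4 and keeps the same diatonic contour: B4 D5 A5 B5.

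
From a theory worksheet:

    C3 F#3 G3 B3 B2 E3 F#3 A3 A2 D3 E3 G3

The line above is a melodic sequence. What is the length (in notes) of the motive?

There are 12 notes; a 4-note unit gives 3 cells:
C3 F#3 G3 B3 | B2 E3 F#3 A3 | A2 D3 E3 G3
Each cell is the previous one down a 2nd — so the unit is 4 notes.

4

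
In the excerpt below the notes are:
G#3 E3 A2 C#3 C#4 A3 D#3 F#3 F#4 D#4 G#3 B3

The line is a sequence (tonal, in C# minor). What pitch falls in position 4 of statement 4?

E4

With 4-note cells, note 4 of each statement runs C#3, F#3, B3.
One more up a 4th gives E4.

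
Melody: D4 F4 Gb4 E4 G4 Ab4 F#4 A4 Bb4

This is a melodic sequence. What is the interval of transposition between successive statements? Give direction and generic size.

Unit = 3 notes; the statements start on D4, E4, F#4, moving up a 2nd each time.
From D4 to E4: up a 2nd.

up a 2nd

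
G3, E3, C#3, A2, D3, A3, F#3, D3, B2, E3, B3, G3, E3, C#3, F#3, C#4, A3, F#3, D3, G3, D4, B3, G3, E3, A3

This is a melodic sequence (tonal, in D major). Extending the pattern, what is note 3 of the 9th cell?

D4

With 5-note cells, note 3 of each statement runs C#3, D3, E3, F#3, G3.
Each moves up a 2nd. Continuing: A3 → B3 → C#4 → D4.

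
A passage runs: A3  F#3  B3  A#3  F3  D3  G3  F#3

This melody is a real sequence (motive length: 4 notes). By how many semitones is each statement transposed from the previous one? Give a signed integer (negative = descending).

With a 4-note motive the entries are A3, F3, each down a 3rd from the previous.
A3→F3 is 53 − 57 = -4 semitones.

-4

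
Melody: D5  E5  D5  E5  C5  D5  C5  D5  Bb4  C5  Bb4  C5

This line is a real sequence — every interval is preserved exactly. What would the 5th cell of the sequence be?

Unit = 4 notes; the statements start on D5, C5, Bb4, moving down a 2nd each time.
Carrying on: Ab4 → Gb4.
So cell 5 is Gb4 Ab4 Gb4 Ab4.

Gb4 Ab4 Gb4 Ab4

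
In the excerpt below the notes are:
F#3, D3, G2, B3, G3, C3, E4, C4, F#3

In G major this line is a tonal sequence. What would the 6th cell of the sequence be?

G5 E5 A4

Unit = 3 notes; the statements start on F#3, B3, E4, moving up a 4th each time.
Extending up a 4th: A4 → D5 → G5.
Statement 6 starts on G5 and keeps the same diatonic contour: G5 E5 A4.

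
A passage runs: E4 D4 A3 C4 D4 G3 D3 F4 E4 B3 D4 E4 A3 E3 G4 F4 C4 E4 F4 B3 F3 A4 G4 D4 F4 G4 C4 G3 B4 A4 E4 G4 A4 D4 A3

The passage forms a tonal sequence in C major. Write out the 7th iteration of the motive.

D5 C5 G4 B4 C5 F4 C4

Taking 7-note groups, the heads are E4, F4, G4, A4, B4: the pattern moves up a 2nd.
Carrying on: C5 → D5.
So cell 7 is D5 C5 G4 B4 C5 F4 C4.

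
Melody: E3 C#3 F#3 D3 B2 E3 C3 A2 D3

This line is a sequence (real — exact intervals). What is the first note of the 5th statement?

Ab2

The 3-note cells begin on E3, D3, C3 — each down a 2nd from the last.
Extending the heads down a 2nd: Bb2 → Ab2.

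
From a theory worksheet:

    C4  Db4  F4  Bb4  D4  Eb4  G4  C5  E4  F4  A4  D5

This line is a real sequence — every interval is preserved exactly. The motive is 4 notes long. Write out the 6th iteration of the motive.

A#4 B4 D#5 G#5

The 4-note cells begin on C4, D4, E4 — each up a 2nd from the last.
Extending up a 2nd: F#4 → G#4 → A#4.
Statement 6 starts on A#4 and keeps the same exact contour: A#4 B4 D#5 G#5.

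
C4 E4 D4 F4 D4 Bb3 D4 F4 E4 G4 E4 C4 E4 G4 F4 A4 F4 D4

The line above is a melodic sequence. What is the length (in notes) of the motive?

There are 18 notes; a 6-note unit gives 3 cells:
C4 E4 D4 F4 D4 Bb3 | D4 F4 E4 G4 E4 C4 | E4 G4 F4 A4 F4 D4
Every group is a transposition up a 2nd of the one before; no shorter unit works.

6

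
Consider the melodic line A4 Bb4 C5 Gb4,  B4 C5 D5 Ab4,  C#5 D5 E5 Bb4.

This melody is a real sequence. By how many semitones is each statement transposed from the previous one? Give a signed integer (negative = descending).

Taking 4-note groups, the heads are A4, B4, C#5: the pattern moves up a 2nd.
A4 to B4 spans +2 semitones.

2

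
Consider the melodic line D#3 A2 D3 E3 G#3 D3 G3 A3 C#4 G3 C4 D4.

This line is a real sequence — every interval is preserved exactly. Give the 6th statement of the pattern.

E5 Bb4 Eb5 F5

Taking 4-note groups, the heads are D#3, G#3, C#4: the pattern moves up a 4th.
Continuing the starts: F#4 → B4 → E5.
Statement 6 starts on E5 and keeps the same exact contour: E5 Bb4 Eb5 F5.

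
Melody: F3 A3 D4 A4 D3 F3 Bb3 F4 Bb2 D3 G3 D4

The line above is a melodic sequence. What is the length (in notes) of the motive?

4

There are 12 notes; a 4-note unit gives 3 cells:
F3 A3 D4 A4 | D3 F3 Bb3 F4 | Bb2 D3 G3 D4
Each cell is the previous one down a 3rd — so the unit is 4 notes.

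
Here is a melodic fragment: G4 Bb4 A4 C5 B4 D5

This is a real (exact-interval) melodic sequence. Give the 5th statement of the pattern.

D#5 F#5

Taking 2-note groups, the heads are G4, A4, B4: the pattern moves up a 2nd.
Carrying on: C#5 → D#5.
Statement 5 starts on D#5 and keeps the same exact contour: D#5 F#5.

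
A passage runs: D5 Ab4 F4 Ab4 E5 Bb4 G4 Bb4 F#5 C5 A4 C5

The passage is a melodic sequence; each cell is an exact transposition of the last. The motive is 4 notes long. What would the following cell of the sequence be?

G#5 D5 B4 D5

Taking 4-note groups, the heads are D5, E5, F#5: the pattern moves up a 2nd.
Statement 4 starts on G#5 and keeps the same exact contour: G#5 D5 B4 D5.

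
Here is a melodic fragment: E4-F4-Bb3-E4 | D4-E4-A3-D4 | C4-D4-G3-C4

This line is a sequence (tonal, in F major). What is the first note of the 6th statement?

The 4-note cells begin on E4, D4, C4 — each down a 2nd from the last.
Extending the heads down a 2nd: Bb3 → A3 → G3.

G3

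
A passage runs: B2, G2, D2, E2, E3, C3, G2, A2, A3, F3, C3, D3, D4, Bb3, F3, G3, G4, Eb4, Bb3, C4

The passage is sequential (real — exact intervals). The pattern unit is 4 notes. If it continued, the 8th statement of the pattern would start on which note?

Bb5

Unit = 4 notes; the statements start on B2, E3, A3, D4, G4, moving up a 4th each time.
Continuing: C5 → F5 → Bb5. Statement 8 starts on Bb5.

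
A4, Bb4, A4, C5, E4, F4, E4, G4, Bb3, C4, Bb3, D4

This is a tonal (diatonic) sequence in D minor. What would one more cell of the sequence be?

F3 G3 F3 A3

Unit = 4 notes; the statements start on A4, E4, Bb3, moving down a 4th each time.
From F3 the diatonic shape gives F3 G3 F3 A3.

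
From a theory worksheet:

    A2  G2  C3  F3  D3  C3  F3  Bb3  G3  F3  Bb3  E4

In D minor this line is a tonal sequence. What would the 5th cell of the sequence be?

With a 4-note motive the entries are A2, D3, G3, each up a 4th from the previous.
Extending up a 4th: C4 → F4.
From F4 the diatonic shape gives F4 E4 A4 D5.

F4 E4 A4 D5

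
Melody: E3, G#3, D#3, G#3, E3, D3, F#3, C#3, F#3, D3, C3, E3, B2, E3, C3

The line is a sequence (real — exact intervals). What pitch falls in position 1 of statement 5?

Grouping in 5s, the 1st note of each cell is E3, D3, C3.
Each moves down a 2nd. Continuing: Bb2 → Ab2.

Ab2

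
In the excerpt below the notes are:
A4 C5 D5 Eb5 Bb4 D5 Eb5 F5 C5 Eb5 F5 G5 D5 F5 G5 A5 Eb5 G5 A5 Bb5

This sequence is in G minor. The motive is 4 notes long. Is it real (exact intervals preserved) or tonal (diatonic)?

tonal

Every note is diatonic to G minor.
Cell 1 has +3 semitones from note 1 to 2, but cell 2 has +4 — the interval quality changes while the contour stays the same, which is the hallmark of a tonal sequence.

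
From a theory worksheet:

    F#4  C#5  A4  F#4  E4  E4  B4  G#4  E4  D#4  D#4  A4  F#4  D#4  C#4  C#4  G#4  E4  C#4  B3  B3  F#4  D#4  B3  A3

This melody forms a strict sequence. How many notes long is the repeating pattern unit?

Try groups of 5 (5 cells in 25 notes):
F#4 C#5 A4 F#4 E4 | E4 B4 G#4 E4 D#4 | D#4 A4 F#4 D#4 C#4 | C#4 G#4 E4 C#4 B3 | B3 F#4 D#4 B3 A3
Each cell is the previous one down a 2nd — so the unit is 5 notes.

5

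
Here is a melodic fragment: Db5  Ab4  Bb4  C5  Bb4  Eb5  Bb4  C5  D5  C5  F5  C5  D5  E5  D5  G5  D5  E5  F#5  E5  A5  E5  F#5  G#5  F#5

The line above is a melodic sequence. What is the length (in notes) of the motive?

5

25 notes total. Splitting into 5 groups of 5:
Db5 Ab4 Bb4 C5 Bb4 | Eb5 Bb4 C5 D5 C5 | F5 C5 D5 E5 D5 | G5 D5 E5 F#5 E5 | A5 E5 F#5 G#5 F#5
Each cell is the previous one up a 2nd — so the unit is 5 notes.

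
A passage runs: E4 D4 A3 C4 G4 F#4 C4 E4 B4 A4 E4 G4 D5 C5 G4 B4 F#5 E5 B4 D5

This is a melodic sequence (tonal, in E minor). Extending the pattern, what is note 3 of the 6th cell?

D5

Grouping in 4s, the 3rd note of each cell is A3, C4, E4, G4, B4.
One more up a 3rd gives D5.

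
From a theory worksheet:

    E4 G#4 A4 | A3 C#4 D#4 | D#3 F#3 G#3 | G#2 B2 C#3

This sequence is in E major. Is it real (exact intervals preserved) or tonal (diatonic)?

tonal

Every note is diatonic to E major.
Cell 1 has +1 semitones from note 2 to 3, but cell 2 has +2 — the interval quality changes while the contour stays the same, which is the hallmark of a tonal sequence.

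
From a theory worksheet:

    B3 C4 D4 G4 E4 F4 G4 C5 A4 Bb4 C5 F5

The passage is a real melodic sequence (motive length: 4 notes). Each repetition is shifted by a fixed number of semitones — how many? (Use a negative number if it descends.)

Taking 4-note groups, the heads are B3, E4, A4: the pattern moves up a 4th.
B3→E4 is 64 − 59 = 5 semitones.

5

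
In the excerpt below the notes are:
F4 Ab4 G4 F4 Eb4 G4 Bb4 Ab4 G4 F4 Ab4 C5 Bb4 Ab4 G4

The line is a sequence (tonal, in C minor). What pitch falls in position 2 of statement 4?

D5

Grouping in 5s, the 2nd note of each cell is Ab4, Bb4, C5.
Each moves up a 2nd; the next is D5.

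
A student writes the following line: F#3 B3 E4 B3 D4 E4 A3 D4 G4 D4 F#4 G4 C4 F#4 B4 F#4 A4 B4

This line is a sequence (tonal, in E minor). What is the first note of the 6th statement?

Unit = 6 notes; the statements start on F#3, A3, C4, moving up a 3rd each time.
Continuing: E4 → G4 → B4. Statement 6 starts on B4.

B4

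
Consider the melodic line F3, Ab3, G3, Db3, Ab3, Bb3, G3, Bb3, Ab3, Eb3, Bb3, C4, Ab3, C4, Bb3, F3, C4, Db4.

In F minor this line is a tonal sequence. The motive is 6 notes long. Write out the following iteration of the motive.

Unit = 6 notes; the statements start on F3, G3, Ab3, moving up a 2nd each time.
Statement 4 starts on Bb3 and keeps the same diatonic contour: Bb3 Db4 C4 G3 Db4 Eb4.

Bb3 Db4 C4 G3 Db4 Eb4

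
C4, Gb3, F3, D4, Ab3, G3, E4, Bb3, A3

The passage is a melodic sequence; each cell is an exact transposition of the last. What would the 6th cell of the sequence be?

A#4 E4 D#4

Unit = 3 notes; the statements start on C4, D4, E4, moving up a 2nd each time.
Continuing the starts: F#4 → G#4 → A#4.
Statement 6 starts on A#4 and keeps the same exact contour: A#4 E4 D#4.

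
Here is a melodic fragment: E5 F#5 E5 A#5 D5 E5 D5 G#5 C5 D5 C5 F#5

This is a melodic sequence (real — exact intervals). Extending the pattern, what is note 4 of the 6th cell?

C5

The unit is 4 notes. Position-4 pitches of the 3 shown cells: A#5, G#5, F#5.
Extending down a 2nd: E5 → D5 → C5.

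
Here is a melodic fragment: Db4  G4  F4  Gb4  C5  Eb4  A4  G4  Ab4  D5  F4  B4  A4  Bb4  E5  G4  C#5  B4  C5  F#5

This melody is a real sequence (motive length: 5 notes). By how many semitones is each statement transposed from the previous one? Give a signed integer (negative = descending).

The 5-note cells begin on Db4, Eb4, F4, G4 — each up a 2nd from the last.
Db4 to Eb4 spans +2 semitones.

2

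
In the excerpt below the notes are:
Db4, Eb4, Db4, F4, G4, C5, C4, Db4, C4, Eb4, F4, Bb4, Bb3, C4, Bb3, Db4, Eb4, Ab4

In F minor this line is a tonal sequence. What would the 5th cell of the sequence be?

The 6-note cells begin on Db4, C4, Bb3 — each down a 2nd from the last.
Carrying on: Ab3 → G3.
From G3 the diatonic shape gives G3 Ab3 G3 Bb3 C4 F4.

G3 Ab3 G3 Bb3 C4 F4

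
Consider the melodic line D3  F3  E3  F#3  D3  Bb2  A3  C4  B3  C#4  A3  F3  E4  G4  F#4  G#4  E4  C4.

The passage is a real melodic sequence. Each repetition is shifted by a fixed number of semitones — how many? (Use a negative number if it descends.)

With a 6-note motive the entries are D3, A3, E4, each up a 5th from the previous.
D3→A3 is 57 − 50 = 7 semitones.

7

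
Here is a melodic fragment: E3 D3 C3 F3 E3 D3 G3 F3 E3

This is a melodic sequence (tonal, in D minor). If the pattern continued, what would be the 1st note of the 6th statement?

C4

With 3-note cells, note 1 of each statement runs E3, F3, G3.
Each moves up a 2nd. Continuing: A3 → Bb3 → C4.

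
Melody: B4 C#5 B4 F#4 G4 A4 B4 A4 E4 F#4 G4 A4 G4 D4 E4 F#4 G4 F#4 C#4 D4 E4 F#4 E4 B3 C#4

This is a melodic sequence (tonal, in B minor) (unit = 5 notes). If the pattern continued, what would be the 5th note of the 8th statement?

The unit is 5 notes. Position-5 pitches of the 5 shown cells: G4, F#4, E4, D4, C#4.
Extending down a 2nd: B3 → A3 → G3.

G3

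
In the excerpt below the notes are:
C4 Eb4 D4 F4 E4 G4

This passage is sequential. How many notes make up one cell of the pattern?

There are 6 notes; a 2-note unit gives 3 cells:
C4 Eb4 | D4 F4 | E4 G4
Each cell is the previous one up a 2nd — so the unit is 2 notes.

2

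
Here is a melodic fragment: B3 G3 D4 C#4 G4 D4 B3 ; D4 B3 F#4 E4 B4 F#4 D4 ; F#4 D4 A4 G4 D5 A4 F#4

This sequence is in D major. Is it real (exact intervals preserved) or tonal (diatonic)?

tonal

Every note is diatonic to D major.
Cell 1 has -4 semitones from note 1 to 2, but cell 2 has -3 — the interval quality changes while the contour stays the same, which is the hallmark of a tonal sequence.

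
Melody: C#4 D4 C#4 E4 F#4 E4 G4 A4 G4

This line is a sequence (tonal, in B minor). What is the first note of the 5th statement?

D5

With a 3-note motive the entries are C#4, E4, G4, each up a 3rd from the previous.
Extending the heads up a 3rd: B4 → D5.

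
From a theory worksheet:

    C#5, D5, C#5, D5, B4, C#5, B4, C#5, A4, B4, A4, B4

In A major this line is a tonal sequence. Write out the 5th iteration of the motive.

Unit = 4 notes; the statements start on C#5, B4, A4, moving down a 2nd each time.
Continuing the starts: G#4 → F#4.
From F#4 the diatonic shape gives F#4 G#4 F#4 G#4.

F#4 G#4 F#4 G#4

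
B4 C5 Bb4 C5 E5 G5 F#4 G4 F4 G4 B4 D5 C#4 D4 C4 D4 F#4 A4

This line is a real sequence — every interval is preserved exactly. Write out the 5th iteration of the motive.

With a 6-note motive the entries are B4, F#4, C#4, each down a 4th from the previous.
Continuing the starts: G#3 → D#3.
Statement 5 starts on D#3 and keeps the same exact contour: D#3 E3 D3 E3 G#3 B3.

D#3 E3 D3 E3 G#3 B3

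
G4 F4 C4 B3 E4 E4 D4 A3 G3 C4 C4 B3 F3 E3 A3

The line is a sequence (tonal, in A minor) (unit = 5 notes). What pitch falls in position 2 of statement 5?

With 5-note cells, note 2 of each statement runs F4, D4, B3.
Carrying that down a 3rd forward: G3 → E3.

E3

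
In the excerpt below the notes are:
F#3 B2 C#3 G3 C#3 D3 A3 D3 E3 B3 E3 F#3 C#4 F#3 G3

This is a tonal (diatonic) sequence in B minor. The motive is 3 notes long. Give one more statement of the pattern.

The 3-note cells begin on F#3, G3, A3, B3, C#4 — each up a 2nd from the last.
So cell 6 is D4 G3 A3.

D4 G3 A3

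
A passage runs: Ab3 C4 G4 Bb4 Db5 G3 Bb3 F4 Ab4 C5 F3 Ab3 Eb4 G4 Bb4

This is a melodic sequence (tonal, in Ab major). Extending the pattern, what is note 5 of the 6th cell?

F4

The unit is 5 notes. Position-5 pitches of the 3 shown cells: Db5, C5, Bb4.
Extending down a 2nd: Ab4 → G4 → F4.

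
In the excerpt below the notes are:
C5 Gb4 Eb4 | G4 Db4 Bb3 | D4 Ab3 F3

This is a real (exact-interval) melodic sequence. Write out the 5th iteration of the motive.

E3 Bb2 G2

The 3-note cells begin on C5, G4, D4 — each down a 4th from the last.
Carrying on: A3 → E3.
Statement 5 starts on E3 and keeps the same exact contour: E3 Bb2 G2.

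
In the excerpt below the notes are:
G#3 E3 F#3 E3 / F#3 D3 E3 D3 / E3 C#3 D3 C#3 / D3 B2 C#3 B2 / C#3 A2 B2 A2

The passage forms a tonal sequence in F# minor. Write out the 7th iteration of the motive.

A2 F#2 G#2 F#2

The 4-note cells begin on G#3, F#3, E3, D3, C#3 — each down a 2nd from the last.
Extending down a 2nd: B2 → A2.
Statement 7 starts on A2 and keeps the same diatonic contour: A2 F#2 G#2 F#2.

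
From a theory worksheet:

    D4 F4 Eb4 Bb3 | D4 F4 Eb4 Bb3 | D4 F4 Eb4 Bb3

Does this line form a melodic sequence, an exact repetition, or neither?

Each 4-note cell is identical (D4 F4 Eb4 Bb3), restated at the same pitch.

repetition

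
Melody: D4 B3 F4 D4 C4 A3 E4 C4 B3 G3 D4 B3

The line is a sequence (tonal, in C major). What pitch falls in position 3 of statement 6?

A3

With 4-note cells, note 3 of each statement runs F4, E4, D4.
Extending down a 2nd: C4 → B3 → A3.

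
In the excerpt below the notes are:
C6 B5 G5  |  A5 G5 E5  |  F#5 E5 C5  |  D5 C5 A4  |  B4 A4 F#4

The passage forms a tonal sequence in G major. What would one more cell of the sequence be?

Taking 3-note groups, the heads are C6, A5, F#5, D5, B4: the pattern moves down a 3rd.
From G4 the diatonic shape gives G4 F#4 D4.

G4 F#4 D4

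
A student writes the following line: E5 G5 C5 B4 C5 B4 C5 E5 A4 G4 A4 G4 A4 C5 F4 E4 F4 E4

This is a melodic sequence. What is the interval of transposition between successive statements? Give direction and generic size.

down a 3rd

With a 6-note motive the entries are E5, C5, A4, each down a 3rd from the previous.
From E5 to C5: down a 3rd.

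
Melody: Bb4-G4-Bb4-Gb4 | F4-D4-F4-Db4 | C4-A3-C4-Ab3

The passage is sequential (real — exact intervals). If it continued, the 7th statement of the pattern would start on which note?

The 4-note cells begin on Bb4, F4, C4 — each down a 4th from the last.
Continuing: G3 → D3 → A2 → E2. Statement 7 starts on E2.

E2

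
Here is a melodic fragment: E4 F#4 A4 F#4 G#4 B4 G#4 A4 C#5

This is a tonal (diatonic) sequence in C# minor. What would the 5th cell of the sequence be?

Taking 3-note groups, the heads are E4, F#4, G#4: the pattern moves up a 2nd.
Extending up a 2nd: A4 → B4.
From B4 the diatonic shape gives B4 C#5 E5.

B4 C#5 E5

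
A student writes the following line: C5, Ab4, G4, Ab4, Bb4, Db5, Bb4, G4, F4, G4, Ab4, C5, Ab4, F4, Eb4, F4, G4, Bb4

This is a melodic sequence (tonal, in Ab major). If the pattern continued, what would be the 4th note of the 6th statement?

Grouping in 6s, the 4th note of each cell is Ab4, G4, F4.
Carrying that down a 2nd forward: Eb4 → Db4 → C4.

C4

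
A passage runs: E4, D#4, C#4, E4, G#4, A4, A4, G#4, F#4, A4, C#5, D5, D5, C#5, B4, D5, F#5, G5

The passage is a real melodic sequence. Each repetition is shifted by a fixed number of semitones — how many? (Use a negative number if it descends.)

Unit = 6 notes; the statements start on E4, A4, D5, moving up a 4th each time.
E4→A4 is 69 − 64 = 5 semitones.

5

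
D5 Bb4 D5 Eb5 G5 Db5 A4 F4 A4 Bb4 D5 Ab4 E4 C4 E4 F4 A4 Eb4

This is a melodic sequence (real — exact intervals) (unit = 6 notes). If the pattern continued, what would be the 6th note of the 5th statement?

Grouping in 6s, the 6th note of each cell is Db5, Ab4, Eb4.
Each moves down a 4th. Continuing: Bb3 → F3.

F3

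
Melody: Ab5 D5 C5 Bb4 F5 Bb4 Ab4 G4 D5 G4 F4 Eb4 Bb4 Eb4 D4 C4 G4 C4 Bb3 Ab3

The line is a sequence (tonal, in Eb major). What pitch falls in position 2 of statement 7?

F3

Grouping in 4s, the 2nd note of each cell is D5, Bb4, G4, Eb4, C4.
Extending down a 3rd: Ab3 → F3.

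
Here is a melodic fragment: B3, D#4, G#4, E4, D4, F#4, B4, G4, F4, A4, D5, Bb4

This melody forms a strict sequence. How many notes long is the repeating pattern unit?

Try groups of 4 (3 cells in 12 notes):
B3 D#4 G#4 E4 | D4 F#4 B4 G4 | F4 A4 D5 Bb4
That's a consistent up a 3rd shift per cell, and no other grouping gives one.

4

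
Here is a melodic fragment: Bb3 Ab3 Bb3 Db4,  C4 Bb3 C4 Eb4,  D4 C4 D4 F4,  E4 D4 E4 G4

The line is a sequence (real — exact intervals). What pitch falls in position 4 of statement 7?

C#5

The unit is 4 notes. Position-4 pitches of the 4 shown cells: Db4, Eb4, F4, G4.
Each moves up a 2nd. Continuing: A4 → B4 → C#5.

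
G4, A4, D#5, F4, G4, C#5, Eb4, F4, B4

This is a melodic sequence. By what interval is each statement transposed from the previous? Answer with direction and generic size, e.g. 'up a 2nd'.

down a 2nd

Taking 3-note groups, the heads are G4, F4, Eb4: the pattern moves down a 2nd.
G4 to F4 is down a 2nd.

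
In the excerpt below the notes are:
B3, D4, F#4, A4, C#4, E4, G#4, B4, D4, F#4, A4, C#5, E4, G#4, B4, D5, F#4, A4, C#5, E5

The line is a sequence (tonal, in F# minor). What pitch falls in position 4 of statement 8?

A5

With 4-note cells, note 4 of each statement runs A4, B4, C#5, D5, E5.
Carrying that up a 2nd forward: F#5 → G#5 → A5.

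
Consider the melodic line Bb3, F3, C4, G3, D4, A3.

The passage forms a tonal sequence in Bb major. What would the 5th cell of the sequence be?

F4 C4

The 2-note cells begin on Bb3, C4, D4 — each up a 2nd from the last.
Continuing the starts: Eb4 → F4.
Statement 5 starts on F4 and keeps the same diatonic contour: F4 C4.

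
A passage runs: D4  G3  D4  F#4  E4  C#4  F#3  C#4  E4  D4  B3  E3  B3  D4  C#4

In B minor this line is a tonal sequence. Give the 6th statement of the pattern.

With a 5-note motive the entries are D4, C#4, B3, each down a 2nd from the previous.
Carrying on: A3 → G3 → F#3.
Statement 6 starts on F#3 and keeps the same diatonic contour: F#3 B2 F#3 A3 G3.

F#3 B2 F#3 A3 G3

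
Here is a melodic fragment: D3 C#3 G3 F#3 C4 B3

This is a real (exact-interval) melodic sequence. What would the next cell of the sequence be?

F4 E4

The 2-note cells begin on D3, G3, C4 — each up a 4th from the last.
From F4 the exact shape gives F4 E4.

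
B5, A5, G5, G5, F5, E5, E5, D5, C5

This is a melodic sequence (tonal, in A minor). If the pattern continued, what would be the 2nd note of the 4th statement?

B4

With 3-note cells, note 2 of each statement runs A5, F5, D5.
From D5, down a 3rd gives B4.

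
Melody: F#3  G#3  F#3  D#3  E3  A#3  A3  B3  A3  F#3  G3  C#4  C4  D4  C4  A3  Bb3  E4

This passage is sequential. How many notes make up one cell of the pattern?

6

Try groups of 6 (3 cells in 18 notes):
F#3 G#3 F#3 D#3 E3 A#3 | A3 B3 A3 F#3 G3 C#4 | C4 D4 C4 A3 Bb3 E4
Every group is a transposition up a 3rd of the one before; no shorter unit works.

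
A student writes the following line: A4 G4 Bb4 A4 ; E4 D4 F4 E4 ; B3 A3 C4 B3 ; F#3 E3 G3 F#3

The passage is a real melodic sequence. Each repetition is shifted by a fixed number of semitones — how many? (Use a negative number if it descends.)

Unit = 4 notes; the statements start on A4, E4, B3, F#3, moving down a 4th each time.
A4→E4 is 64 − 69 = -5 semitones.

-5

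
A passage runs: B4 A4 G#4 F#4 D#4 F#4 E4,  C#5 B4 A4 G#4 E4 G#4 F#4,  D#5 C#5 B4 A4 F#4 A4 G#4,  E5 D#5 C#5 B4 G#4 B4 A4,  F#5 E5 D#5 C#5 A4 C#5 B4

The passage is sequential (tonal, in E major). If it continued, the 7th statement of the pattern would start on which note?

A5

With a 7-note motive the entries are B4, C#5, D#5, E5, F#5, each up a 2nd from the previous.
Continuing: G#5 → A5. Statement 7 starts on A5.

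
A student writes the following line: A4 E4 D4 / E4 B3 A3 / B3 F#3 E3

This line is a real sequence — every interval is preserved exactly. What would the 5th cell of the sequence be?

With a 3-note motive the entries are A4, E4, B3, each down a 4th from the previous.
Continuing the starts: F#3 → C#3.
So cell 5 is C#3 G#2 F#2.

C#3 G#2 F#2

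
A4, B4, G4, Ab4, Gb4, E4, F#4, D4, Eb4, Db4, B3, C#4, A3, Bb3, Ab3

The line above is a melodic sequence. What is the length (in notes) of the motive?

Try groups of 5 (3 cells in 15 notes):
A4 B4 G4 Ab4 Gb4 | E4 F#4 D4 Eb4 Db4 | B3 C#4 A3 Bb3 Ab3
Each cell is the previous one down a 4th — so the unit is 5 notes.

5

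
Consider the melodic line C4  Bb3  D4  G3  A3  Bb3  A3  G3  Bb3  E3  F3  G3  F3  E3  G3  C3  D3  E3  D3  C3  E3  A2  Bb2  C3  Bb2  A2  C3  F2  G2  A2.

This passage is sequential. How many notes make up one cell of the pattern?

6

Try groups of 6 (5 cells in 30 notes):
C4 Bb3 D4 G3 A3 Bb3 | A3 G3 Bb3 E3 F3 G3 | F3 E3 G3 C3 D3 E3 | D3 C3 E3 A2 Bb2 C3 | Bb2 A2 C3 F2 G2 A2
Every group is a transposition down a 3rd of the one before; no shorter unit works.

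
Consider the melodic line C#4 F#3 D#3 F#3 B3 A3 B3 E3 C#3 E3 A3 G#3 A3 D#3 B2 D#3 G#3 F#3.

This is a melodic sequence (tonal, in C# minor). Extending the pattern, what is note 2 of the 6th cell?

Grouping in 6s, the 2nd note of each cell is F#3, E3, D#3.
Extending down a 2nd: C#3 → B2 → A2.

A2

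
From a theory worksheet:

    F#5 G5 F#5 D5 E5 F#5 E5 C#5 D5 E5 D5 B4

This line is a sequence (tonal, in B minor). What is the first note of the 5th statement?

B4

Taking 4-note groups, the heads are F#5, E5, D5: the pattern moves down a 2nd.
Continuing: C#5 → B4. Statement 5 starts on B4.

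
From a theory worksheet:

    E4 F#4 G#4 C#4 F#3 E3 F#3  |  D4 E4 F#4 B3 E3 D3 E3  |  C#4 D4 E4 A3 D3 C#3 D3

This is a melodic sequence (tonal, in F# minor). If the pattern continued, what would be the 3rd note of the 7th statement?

A3

With 7-note cells, note 3 of each statement runs G#4, F#4, E4.
Extending down a 2nd: D4 → C#4 → B3 → A3.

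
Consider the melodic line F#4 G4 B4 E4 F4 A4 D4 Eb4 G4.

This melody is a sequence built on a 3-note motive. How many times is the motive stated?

3

9 notes in groups of 3 gives 9/3 = 3 statements.
Starts: F#4, E4, D4 — each down a 2nd.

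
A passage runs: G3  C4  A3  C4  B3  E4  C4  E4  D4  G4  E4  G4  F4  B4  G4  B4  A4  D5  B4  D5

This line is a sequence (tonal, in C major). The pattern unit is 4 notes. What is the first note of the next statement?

With a 4-note motive the entries are G3, B3, D4, F4, A4, each up a 3rd from the previous.
The next head, up a 3rd from A4, is C5.

C5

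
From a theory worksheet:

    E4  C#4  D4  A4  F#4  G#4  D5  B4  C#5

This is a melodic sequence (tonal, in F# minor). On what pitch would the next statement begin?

G#5

The 3-note cells begin on E4, A4, D5 — each up a 4th from the last.
The next head, up a 4th from D5, is G#5.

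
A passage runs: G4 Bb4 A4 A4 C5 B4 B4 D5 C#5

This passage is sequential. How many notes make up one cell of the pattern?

Try groups of 3 (3 cells in 9 notes):
G4 Bb4 A4 | A4 C5 B4 | B4 D5 C#5
That's a consistent up a 2nd shift per cell, and no other grouping gives one.

3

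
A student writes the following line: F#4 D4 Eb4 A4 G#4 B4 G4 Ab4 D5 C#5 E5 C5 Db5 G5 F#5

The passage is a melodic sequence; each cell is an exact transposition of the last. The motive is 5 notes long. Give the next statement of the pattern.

Unit = 5 notes; the statements start on F#4, B4, E5, moving up a 4th each time.
Statement 4 starts on A5 and keeps the same exact contour: A5 F5 Gb5 C6 B5.

A5 F5 Gb5 C6 B5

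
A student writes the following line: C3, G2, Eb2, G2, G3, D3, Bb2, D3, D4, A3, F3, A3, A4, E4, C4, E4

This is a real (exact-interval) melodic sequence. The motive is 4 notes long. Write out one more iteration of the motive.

The 4-note cells begin on C3, G3, D4, A4 — each up a 5th from the last.
From E5 the exact shape gives E5 B4 G4 B4.

E5 B4 G4 B4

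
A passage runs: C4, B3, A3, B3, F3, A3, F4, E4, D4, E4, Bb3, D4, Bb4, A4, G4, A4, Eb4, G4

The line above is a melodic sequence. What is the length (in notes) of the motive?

Try groups of 6 (3 cells in 18 notes):
C4 B3 A3 B3 F3 A3 | F4 E4 D4 E4 Bb3 D4 | Bb4 A4 G4 A4 Eb4 G4
Each cell is the previous one up a 4th — so the unit is 6 notes.

6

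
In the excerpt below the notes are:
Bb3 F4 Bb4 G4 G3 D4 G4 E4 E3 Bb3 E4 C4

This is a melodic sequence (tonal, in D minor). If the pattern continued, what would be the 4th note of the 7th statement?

Bb2

Grouping in 4s, the 4th note of each cell is G4, E4, C4.
Each moves down a 3rd. Continuing: A3 → F3 → D3 → Bb2.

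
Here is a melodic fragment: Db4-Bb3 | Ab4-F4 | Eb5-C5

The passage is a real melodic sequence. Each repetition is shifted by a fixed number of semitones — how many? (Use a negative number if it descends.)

7

Taking 2-note groups, the heads are Db4, Ab4, Eb5: the pattern moves up a 5th.
Db4→Ab4 is 68 − 61 = 7 semitones.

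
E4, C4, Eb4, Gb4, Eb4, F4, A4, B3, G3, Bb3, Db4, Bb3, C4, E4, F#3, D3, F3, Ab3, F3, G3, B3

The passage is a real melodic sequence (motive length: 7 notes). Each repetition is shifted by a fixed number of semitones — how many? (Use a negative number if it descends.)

Unit = 7 notes; the statements start on E4, B3, F#3, moving down a 4th each time.
E4 to B3 spans -5 semitones.

-5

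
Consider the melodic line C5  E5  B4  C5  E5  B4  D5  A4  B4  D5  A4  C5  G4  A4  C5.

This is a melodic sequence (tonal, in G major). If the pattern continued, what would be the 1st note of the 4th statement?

G4

Grouping in 5s, the 1st note of each cell is C5, B4, A4.
Each moves down a 2nd; the next is G4.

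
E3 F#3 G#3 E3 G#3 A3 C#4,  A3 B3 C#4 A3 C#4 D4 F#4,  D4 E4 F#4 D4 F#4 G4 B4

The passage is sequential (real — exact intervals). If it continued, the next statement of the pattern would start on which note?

G4

Unit = 7 notes; the statements start on E3, A3, D4, moving up a 4th each time.
One more step up a 4th gives G4.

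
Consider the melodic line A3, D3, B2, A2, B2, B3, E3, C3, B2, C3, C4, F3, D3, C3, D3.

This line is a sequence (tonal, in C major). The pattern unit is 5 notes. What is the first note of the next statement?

D4

Unit = 5 notes; the statements start on A3, B3, C4, moving up a 2nd each time.
One more step up a 2nd gives D4.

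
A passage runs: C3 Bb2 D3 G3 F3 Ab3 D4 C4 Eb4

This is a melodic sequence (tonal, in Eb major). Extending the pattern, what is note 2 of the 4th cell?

G4

With 3-note cells, note 2 of each statement runs Bb2, F3, C4.
From C4, up a 5th gives G4.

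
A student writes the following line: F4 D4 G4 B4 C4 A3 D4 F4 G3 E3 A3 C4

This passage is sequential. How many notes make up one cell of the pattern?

Try groups of 4 (3 cells in 12 notes):
F4 D4 G4 B4 | C4 A3 D4 F4 | G3 E3 A3 C4
Each cell is the previous one down a 4th — so the unit is 4 notes.

4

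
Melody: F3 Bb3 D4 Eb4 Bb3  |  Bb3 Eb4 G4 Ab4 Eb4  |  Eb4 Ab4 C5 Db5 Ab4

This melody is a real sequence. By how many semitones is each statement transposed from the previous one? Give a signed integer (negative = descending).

With a 5-note motive the entries are F3, Bb3, Eb4, each up a 4th from the previous.
F3→Bb3 is 58 − 53 = 5 semitones.

5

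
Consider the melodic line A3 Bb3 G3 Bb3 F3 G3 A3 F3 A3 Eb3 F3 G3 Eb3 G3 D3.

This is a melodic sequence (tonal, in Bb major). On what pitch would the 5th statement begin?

D3

With a 5-note motive the entries are A3, G3, F3, each down a 2nd from the previous.
Extending the heads down a 2nd: Eb3 → D3.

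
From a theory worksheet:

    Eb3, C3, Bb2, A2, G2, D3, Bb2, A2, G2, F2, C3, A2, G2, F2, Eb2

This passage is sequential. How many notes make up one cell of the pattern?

There are 15 notes; a 5-note unit gives 3 cells:
Eb3 C3 Bb2 A2 G2 | D3 Bb2 A2 G2 F2 | C3 A2 G2 F2 Eb2
Every group is a transposition down a 2nd of the one before; no shorter unit works.

5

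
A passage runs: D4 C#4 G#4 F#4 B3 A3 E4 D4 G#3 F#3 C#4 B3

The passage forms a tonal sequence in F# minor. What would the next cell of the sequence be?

E3 D3 A3 G#3

Unit = 4 notes; the statements start on D4, B3, G#3, moving down a 3rd each time.
Statement 4 starts on E3 and keeps the same diatonic contour: E3 D3 A3 G#3.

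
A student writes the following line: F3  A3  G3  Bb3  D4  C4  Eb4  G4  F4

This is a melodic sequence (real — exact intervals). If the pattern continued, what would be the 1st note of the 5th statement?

The unit is 3 notes. Position-1 pitches of the 3 shown cells: F3, Bb3, Eb4.
Extending up a 4th: Ab4 → Db5.

Db5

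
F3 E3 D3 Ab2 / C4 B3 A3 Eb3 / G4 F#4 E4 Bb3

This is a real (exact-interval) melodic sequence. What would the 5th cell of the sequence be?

A5 G#5 F#5 C5

Taking 4-note groups, the heads are F3, C4, G4: the pattern moves up a 5th.
Extending up a 5th: D5 → A5.
So cell 5 is A5 G#5 F#5 C5.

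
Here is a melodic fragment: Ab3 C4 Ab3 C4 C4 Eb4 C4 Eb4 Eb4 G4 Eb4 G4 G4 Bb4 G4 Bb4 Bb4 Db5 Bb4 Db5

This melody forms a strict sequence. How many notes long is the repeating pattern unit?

4

There are 20 notes; a 4-note unit gives 5 cells:
Ab3 C4 Ab3 C4 | C4 Eb4 C4 Eb4 | Eb4 G4 Eb4 G4 | G4 Bb4 G4 Bb4 | Bb4 Db5 Bb4 Db5
That's a consistent up a 3rd shift per cell, and no other grouping gives one.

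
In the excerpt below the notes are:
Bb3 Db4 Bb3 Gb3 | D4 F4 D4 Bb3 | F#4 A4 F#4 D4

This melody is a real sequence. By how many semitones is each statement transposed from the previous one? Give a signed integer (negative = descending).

4

Unit = 4 notes; the statements start on Bb3, D4, F#4, moving up a 3rd each time.
Bb3 to D4 spans +4 semitones.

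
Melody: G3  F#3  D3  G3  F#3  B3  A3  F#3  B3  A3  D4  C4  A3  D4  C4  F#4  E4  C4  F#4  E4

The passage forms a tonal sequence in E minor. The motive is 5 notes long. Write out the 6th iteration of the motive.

With a 5-note motive the entries are G3, B3, D4, F#4, each up a 3rd from the previous.
Carrying on: A4 → C5.
Statement 6 starts on C5 and keeps the same diatonic contour: C5 B4 G4 C5 B4.

C5 B4 G4 C5 B4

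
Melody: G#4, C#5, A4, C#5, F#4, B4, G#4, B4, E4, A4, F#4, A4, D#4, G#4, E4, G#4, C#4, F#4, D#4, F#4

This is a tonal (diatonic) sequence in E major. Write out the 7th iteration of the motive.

A3 D#4 B3 D#4

Unit = 4 notes; the statements start on G#4, F#4, E4, D#4, C#4, moving down a 2nd each time.
Continuing the starts: B3 → A3.
From A3 the diatonic shape gives A3 D#4 B3 D#4.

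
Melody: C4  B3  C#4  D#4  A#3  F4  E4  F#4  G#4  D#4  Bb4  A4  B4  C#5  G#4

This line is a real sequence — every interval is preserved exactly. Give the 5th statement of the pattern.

Unit = 5 notes; the statements start on C4, F4, Bb4, moving up a 4th each time.
Continuing the starts: Eb5 → Ab5.
So cell 5 is Ab5 G5 A5 B5 F#5.

Ab5 G5 A5 B5 F#5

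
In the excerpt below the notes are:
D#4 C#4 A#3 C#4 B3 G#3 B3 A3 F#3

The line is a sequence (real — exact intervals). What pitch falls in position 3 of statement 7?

Bb2

Grouping in 3s, the 3rd note of each cell is A#3, G#3, F#3.
Carrying that down a 2nd forward: E3 → D3 → C3 → Bb2.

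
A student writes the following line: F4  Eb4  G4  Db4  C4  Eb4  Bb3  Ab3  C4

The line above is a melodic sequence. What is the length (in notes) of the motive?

Try groups of 3 (3 cells in 9 notes):
F4 Eb4 G4 | Db4 C4 Eb4 | Bb3 Ab3 C4
Each cell is the previous one down a 3rd — so the unit is 3 notes.

3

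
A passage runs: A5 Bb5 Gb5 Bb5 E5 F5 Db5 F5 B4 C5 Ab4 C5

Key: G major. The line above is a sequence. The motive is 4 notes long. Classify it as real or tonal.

real

Each cell has the same semitone pattern (1, -4, 4) — intervals are preserved exactly.
And Bb5 lies outside G major, so the sequence is real rather than tonal.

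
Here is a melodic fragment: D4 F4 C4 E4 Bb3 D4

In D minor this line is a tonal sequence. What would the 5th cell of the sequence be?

G3 Bb3

The 2-note cells begin on D4, C4, Bb3 — each down a 2nd from the last.
Carrying on: A3 → G3.
Statement 5 starts on G3 and keeps the same diatonic contour: G3 Bb3.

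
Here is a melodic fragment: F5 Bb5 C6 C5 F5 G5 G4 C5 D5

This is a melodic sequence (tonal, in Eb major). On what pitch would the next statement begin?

Taking 3-note groups, the heads are F5, C5, G4: the pattern moves down a 4th.
The next head, down a 4th from G4, is D4.

D4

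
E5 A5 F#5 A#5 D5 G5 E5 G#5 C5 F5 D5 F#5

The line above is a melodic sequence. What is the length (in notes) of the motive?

Try groups of 4 (3 cells in 12 notes):
E5 A5 F#5 A#5 | D5 G5 E5 G#5 | C5 F5 D5 F#5
That's a consistent down a 2nd shift per cell, and no other grouping gives one.

4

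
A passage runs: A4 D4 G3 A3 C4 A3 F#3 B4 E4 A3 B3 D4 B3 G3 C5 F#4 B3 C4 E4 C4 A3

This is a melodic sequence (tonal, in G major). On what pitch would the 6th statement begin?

F#5

The 7-note cells begin on A4, B4, C5 — each up a 2nd from the last.
Extending the heads up a 2nd: D5 → E5 → F#5.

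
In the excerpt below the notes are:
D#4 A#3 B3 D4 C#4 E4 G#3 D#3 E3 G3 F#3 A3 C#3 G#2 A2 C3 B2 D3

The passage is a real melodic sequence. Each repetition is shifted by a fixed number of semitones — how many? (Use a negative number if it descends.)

-7

Taking 6-note groups, the heads are D#4, G#3, C#3: the pattern moves down a 5th.
D#4→G#3 is 56 − 63 = -7 semitones.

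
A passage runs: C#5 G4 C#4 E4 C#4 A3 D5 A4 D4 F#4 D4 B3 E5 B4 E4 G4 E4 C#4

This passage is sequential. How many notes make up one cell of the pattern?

6

Try groups of 6 (3 cells in 18 notes):
C#5 G4 C#4 E4 C#4 A3 | D5 A4 D4 F#4 D4 B3 | E5 B4 E4 G4 E4 C#4
Every group is a transposition up a 2nd of the one before; no shorter unit works.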